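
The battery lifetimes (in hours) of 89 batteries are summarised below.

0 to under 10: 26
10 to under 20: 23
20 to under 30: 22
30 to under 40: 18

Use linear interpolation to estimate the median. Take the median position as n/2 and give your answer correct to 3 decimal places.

18.043

Cumulative frequencies: 26, 49, 71, 89
n = 89; position = n/2 = 44.5.
This falls in the class 10 to under 20: L = 10, F = 26, f = 23, h = 10.
Median ≈ 10 + ((44.5 − 26) / 23) × 10 = 18.0435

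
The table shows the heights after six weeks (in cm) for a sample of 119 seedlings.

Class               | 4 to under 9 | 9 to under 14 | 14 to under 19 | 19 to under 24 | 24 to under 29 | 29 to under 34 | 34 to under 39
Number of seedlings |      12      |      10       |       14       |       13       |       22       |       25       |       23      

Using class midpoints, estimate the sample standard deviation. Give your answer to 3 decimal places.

Midpoints: 6.5, 11.5, 16.5, 21.5, 26.5, 31.5, 36.5
n = 119, Σfm = 2913.5, mean = 24.4832
Σfm² = 82547.75
Σf(m − x̄)² = Σfm² − (Σfm)²/n = 82547.75 − 2913.5²/119 = 11215.9664
Sample variance = 11215.9664 / 118 = 95.0506
Standard deviation = √95.0506 = 9.7494

9.749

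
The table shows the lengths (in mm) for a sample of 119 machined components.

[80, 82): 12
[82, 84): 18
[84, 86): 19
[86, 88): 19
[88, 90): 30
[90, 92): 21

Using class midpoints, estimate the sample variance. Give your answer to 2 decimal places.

10.51

Midpoints: 81, 83, 85, 87, 89, 91
n = 119, Σfm = 10315, mean = 86.6807
Σfm² = 895351
Σf(m − x̄)² = Σfm² − (Σfm)²/n = 895351 − 10315²/119 = 1239.8655
Sample variance = 1239.8655 / 118 = 10.5073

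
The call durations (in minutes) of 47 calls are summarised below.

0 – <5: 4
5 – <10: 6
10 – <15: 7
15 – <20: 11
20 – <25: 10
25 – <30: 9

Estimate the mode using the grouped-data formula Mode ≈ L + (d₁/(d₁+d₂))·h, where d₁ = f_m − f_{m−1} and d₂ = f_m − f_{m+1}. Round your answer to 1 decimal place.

19.0

Modal class: 15 – <20 (highest frequency 11).
d₁ = 11 − 7 = 4, d₂ = 11 − 10 = 1
Mode ≈ 15 + (4/(4+1)) × 5 = 15 + 4.0000 = 19.0000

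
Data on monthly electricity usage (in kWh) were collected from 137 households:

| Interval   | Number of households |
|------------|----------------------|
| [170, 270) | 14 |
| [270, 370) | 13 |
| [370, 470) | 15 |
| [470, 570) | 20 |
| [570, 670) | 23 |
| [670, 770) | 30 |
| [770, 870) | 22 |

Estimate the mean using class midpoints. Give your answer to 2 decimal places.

Midpoints: 220, 320, 420, 520, 620, 720, 820
Σfm = 14×220 + 13×320 + 15×420 + 20×520 + 23×620 + 30×720 + 22×820 = 77840
n = Σf = 137
Mean = 77840 / 137 = 568.1752

568.18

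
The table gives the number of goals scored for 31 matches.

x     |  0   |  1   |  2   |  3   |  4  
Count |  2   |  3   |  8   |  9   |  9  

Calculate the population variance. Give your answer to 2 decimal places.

Values: 0, 1, 2, 3, 4
n = 31, Σfx = 82, mean = 2.6452
Σfx² = 260
Σf(x − x̄)² = Σfx² − (Σfx)²/n = 260 − 82²/31 = 43.0968
Population variance = 43.0968 / 31 = 1.3902

1.39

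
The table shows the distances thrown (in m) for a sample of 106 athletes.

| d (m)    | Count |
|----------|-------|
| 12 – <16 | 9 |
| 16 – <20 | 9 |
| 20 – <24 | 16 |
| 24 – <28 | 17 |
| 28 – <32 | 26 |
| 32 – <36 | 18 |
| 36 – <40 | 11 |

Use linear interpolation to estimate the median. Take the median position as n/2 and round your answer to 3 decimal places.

Cumulative frequencies: 9, 18, 34, 51, 77, 95, 106
n = 106; position = n/2 = 53.
This falls in the class 28 – <32: L = 28, F = 51, f = 26, h = 4.
Median ≈ 28 + ((53 − 51) / 26) × 4 = 28.3077

28.308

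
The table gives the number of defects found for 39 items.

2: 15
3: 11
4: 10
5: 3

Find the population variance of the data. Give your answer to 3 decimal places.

0.948

Values: 2, 3, 4, 5
n = 39, Σfx = 118, mean = 3.0256
Σfx² = 394
Σf(x − x̄)² = Σfx² − (Σfx)²/n = 394 − 118²/39 = 36.9744
Population variance = 36.9744 / 39 = 0.9481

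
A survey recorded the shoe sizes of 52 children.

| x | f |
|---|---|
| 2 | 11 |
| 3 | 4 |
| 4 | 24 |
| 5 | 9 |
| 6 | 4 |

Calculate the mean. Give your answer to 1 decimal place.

3.8

Values: 2, 3, 4, 5, 6
Σfx = 11×2 + 4×3 + 24×4 + 9×5 + 4×6 = 199
n = Σf = 52
Mean = 199 / 52 = 3.8269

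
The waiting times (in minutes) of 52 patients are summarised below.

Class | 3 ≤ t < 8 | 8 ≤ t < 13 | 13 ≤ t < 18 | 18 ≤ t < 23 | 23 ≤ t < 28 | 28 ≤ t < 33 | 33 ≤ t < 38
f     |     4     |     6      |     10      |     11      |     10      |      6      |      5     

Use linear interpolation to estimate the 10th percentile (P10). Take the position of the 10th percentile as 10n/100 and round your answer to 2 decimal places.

9.00

Cumulative frequencies: 4, 10, 20, 31, 41, 47, 52
n = 52; position = 10n/100 = 5.2.
This falls in the class 8 ≤ t < 13: L = 8, F = 4, f = 6, h = 5.
10th percentile ≈ 8 + ((5.2 − 4) / 6) × 5 = 9.0000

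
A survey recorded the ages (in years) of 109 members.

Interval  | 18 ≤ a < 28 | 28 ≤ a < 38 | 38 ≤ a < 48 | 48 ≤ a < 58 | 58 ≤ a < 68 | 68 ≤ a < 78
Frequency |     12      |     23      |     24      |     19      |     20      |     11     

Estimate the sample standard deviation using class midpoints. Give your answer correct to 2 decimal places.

Midpoints: 23, 33, 43, 53, 63, 73
n = 109, Σfm = 5137, mean = 47.1284
Σfm² = 267141
Σf(m − x̄)² = Σfm² − (Σfm)²/n = 267141 − 5137²/109 = 25042.2018
Sample variance = 25042.2018 / 108 = 231.8722
Standard deviation = √231.8722 = 15.2274

15.23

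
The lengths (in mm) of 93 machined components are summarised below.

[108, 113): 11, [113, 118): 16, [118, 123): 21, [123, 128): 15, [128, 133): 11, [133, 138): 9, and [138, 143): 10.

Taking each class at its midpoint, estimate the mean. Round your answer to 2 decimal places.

124.05

Midpoints: 110.5, 115.5, 120.5, 125.5, 130.5, 135.5, 140.5
Σfm = 11×110.5 + 16×115.5 + 21×120.5 + 15×125.5 + 11×130.5 + 9×135.5 + 10×140.5 = 11536.5
n = Σf = 93
Mean = 11536.5 / 93 = 124.0484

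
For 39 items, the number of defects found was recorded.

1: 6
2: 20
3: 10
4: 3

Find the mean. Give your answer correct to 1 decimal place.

Values: 1, 2, 3, 4
Σfx = 6×1 + 20×2 + 10×3 + 3×4 = 88
n = Σf = 39
Mean = 88 / 39 = 2.2564

2.3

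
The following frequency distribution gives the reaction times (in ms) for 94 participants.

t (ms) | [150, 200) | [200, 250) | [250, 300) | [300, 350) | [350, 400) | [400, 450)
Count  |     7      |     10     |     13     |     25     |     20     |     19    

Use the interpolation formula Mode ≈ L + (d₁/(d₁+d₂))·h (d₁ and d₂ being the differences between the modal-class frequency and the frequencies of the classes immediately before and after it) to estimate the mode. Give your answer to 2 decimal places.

335.29

Modal class: [300, 350) (highest frequency 25).
d₁ = 25 − 13 = 12, d₂ = 25 − 20 = 5
Mode ≈ 300 + (12/(12+5)) × 50 = 300 + 35.2941 = 335.2941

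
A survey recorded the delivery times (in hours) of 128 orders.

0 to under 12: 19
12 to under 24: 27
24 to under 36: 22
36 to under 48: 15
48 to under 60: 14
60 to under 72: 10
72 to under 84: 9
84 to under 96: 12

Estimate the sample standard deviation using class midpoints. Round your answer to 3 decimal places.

26.589

Midpoints: 6, 18, 30, 42, 54, 66, 78, 90
n = 128, Σfm = 5088, mean = 39.7500
Σfm² = 292032
Σf(m − x̄)² = Σfm² − (Σfm)²/n = 292032 − 5088²/128 = 89784.0000
Sample variance = 89784.0000 / 127 = 706.9606
Standard deviation = √706.9606 = 26.5887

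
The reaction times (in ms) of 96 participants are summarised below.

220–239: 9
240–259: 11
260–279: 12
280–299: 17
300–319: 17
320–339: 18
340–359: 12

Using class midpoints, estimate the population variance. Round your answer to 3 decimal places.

1357.639

Midpoints: 229.5, 249.5, 269.5, 289.5, 309.5, 329.5, 349.5
n = 96, Σfm = 28352, mean = 295.3333
Σfm² = 8503624
Σf(m − x̄)² = Σfm² − (Σfm)²/n = 8503624 − 28352²/96 = 130333.3333
Population variance = 130333.3333 / 96 = 1357.6389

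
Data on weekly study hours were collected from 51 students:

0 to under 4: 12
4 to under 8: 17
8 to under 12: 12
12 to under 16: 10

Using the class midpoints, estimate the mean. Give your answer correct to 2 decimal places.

Midpoints: 2, 6, 10, 14
Σfm = 12×2 + 17×6 + 12×10 + 10×14 = 386
n = Σf = 51
Mean = 386 / 51 = 7.5686

7.57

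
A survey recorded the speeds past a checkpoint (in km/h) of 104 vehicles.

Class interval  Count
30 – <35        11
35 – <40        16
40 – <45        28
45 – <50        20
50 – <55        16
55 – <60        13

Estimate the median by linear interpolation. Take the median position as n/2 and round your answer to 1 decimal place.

44.5

Cumulative frequencies: 11, 27, 55, 75, 91, 104
n = 104; position = n/2 = 52.
This falls in the class 40 – <45: L = 40, F = 27, f = 28, h = 5.
Median ≈ 40 + ((52 − 27) / 28) × 5 = 44.4643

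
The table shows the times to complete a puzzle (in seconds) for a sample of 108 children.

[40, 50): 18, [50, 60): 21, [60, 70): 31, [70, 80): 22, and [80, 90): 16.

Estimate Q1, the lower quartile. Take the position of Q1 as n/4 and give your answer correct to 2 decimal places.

54.29

Cumulative frequencies: 18, 39, 70, 92, 108
n = 108; position = n/4 = 27.
This falls in the class [50, 60): L = 50, F = 18, f = 21, h = 10.
Lower quartile ≈ 50 + ((27 − 18) / 21) × 10 = 54.2857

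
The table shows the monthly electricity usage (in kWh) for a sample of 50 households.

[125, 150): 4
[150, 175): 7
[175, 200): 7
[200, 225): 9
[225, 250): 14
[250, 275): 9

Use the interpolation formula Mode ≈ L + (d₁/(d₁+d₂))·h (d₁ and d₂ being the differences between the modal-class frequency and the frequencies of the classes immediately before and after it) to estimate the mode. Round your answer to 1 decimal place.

237.5

Modal class: [225, 250) (highest frequency 14).
d₁ = 14 − 9 = 5, d₂ = 14 − 9 = 5
Mode ≈ 225 + (5/(5+5)) × 25 = 225 + 12.5000 = 237.5000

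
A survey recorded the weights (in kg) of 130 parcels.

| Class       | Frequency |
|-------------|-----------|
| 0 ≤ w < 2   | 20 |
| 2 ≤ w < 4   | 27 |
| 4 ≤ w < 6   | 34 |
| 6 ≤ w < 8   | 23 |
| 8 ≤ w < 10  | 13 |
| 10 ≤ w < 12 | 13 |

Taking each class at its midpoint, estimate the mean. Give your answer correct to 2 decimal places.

5.32

Midpoints: 1, 3, 5, 7, 9, 11
Σfm = 20×1 + 27×3 + 34×5 + 23×7 + 13×9 + 13×11 = 692
n = Σf = 130
Mean = 692 / 130 = 5.3231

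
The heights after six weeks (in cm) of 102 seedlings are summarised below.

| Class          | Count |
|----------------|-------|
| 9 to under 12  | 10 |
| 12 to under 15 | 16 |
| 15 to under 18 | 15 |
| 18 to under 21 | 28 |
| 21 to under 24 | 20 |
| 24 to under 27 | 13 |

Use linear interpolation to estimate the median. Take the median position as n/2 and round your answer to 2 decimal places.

19.07

Cumulative frequencies: 10, 26, 41, 69, 89, 102
n = 102; position = n/2 = 51.
This falls in the class 18 to under 21: L = 18, F = 41, f = 28, h = 3.
Median ≈ 18 + ((51 − 41) / 28) × 3 = 19.0714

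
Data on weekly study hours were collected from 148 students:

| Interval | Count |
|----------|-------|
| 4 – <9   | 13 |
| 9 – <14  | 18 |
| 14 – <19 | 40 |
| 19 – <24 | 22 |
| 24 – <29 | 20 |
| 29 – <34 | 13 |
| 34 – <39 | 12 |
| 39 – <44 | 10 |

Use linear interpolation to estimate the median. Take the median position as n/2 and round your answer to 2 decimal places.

19.68

Cumulative frequencies: 13, 31, 71, 93, 113, 126, 138, 148
n = 148; position = n/2 = 74.
This falls in the class 19 – <24: L = 19, F = 71, f = 22, h = 5.
Median ≈ 19 + ((74 − 71) / 22) × 5 = 19.6818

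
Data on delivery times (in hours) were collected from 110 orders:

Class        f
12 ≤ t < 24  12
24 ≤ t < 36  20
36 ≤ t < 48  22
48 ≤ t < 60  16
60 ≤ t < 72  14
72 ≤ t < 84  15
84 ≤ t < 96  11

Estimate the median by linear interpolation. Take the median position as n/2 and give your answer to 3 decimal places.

48.750

Cumulative frequencies: 12, 32, 54, 70, 84, 99, 110
n = 110; position = n/2 = 55.
This falls in the class 48 ≤ t < 60: L = 48, F = 54, f = 16, h = 12.
Median ≈ 48 + ((55 − 54) / 16) × 12 = 48.7500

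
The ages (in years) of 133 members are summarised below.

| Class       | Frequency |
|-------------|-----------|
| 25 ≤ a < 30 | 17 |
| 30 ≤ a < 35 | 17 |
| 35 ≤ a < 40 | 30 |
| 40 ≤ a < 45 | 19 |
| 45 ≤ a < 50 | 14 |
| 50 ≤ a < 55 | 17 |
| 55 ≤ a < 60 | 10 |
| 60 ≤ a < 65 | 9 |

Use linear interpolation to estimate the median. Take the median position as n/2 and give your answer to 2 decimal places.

40.66

Cumulative frequencies: 17, 34, 64, 83, 97, 114, 124, 133
n = 133; position = n/2 = 66.5.
This falls in the class 40 ≤ a < 45: L = 40, F = 64, f = 19, h = 5.
Median ≈ 40 + ((66.5 − 64) / 19) × 5 = 40.6579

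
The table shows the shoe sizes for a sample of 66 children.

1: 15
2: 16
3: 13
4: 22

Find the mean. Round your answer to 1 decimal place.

Values: 1, 2, 3, 4
Σfx = 15×1 + 16×2 + 13×3 + 22×4 = 174
n = Σf = 66
Mean = 174 / 66 = 2.6364

2.6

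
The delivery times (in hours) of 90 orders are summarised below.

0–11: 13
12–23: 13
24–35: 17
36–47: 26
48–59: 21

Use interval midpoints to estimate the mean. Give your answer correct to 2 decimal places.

33.37

Midpoints: 5.5, 17.5, 29.5, 41.5, 53.5
Σfm = 13×5.5 + 13×17.5 + 17×29.5 + 26×41.5 + 21×53.5 = 3003
n = Σf = 90
Mean = 3003 / 90 = 33.3667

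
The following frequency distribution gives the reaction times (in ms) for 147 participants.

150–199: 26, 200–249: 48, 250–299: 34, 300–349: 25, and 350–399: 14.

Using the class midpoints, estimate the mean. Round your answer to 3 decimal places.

258.514

Midpoints: 174.5, 224.5, 274.5, 324.5, 374.5
Σfm = 26×174.5 + 48×224.5 + 34×274.5 + 25×324.5 + 14×374.5 = 38001.5
n = Σf = 147
Mean = 38001.5 / 147 = 258.5136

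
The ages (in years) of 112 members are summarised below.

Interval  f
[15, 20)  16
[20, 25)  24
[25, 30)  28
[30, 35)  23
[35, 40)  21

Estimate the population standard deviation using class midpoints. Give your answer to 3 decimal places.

6.585

Midpoints: 17.5, 22.5, 27.5, 32.5, 37.5
n = 112, Σfm = 3125, mean = 27.9018
Σfm² = 92050
Σf(m − x̄)² = Σfm² − (Σfm)²/n = 92050 − 3125²/112 = 4856.9196
Population variance = 4856.9196 / 112 = 43.3654
Standard deviation = √43.3654 = 6.5852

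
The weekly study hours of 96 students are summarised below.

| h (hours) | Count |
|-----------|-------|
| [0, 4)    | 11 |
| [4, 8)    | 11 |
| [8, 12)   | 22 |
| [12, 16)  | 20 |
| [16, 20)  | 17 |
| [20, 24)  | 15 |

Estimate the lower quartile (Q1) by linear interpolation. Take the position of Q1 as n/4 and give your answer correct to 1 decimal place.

Cumulative frequencies: 11, 22, 44, 64, 81, 96
n = 96; position = n/4 = 24.
This falls in the class [8, 12): L = 8, F = 22, f = 22, h = 4.
Lower quartile ≈ 8 + ((24 − 22) / 22) × 4 = 8.3636

8.4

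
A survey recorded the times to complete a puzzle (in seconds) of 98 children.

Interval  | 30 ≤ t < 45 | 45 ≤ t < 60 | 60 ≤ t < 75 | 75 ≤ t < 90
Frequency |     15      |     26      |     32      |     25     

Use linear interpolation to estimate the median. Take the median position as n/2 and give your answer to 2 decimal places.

63.75

Cumulative frequencies: 15, 41, 73, 98
n = 98; position = n/2 = 49.
This falls in the class 60 ≤ t < 75: L = 60, F = 41, f = 32, h = 15.
Median ≈ 60 + ((49 − 41) / 32) × 15 = 63.7500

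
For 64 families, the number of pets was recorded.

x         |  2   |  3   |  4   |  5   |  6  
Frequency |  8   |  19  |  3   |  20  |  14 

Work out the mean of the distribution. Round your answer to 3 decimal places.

Values: 2, 3, 4, 5, 6
Σfx = 8×2 + 19×3 + 3×4 + 20×5 + 14×6 = 269
n = Σf = 64
Mean = 269 / 64 = 4.2031

4.203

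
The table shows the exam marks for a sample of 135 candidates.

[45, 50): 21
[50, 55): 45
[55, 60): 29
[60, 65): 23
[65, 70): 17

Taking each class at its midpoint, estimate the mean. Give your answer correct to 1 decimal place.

56.4

Midpoints: 47.5, 52.5, 57.5, 62.5, 67.5
Σfm = 21×47.5 + 45×52.5 + 29×57.5 + 23×62.5 + 17×67.5 = 7612.5
n = Σf = 135
Mean = 7612.5 / 135 = 56.3889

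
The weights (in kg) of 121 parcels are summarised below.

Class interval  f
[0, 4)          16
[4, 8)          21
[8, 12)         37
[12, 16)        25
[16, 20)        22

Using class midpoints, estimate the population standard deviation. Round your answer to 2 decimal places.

Midpoints: 2, 6, 10, 14, 18
n = 121, Σfm = 1274, mean = 10.5289
Σfm² = 16548
Σf(m − x̄)² = Σfm² − (Σfm)²/n = 16548 − 1274²/121 = 3134.1488
Population variance = 3134.1488 / 121 = 25.9021
Standard deviation = √25.9021 = 5.0894

5.09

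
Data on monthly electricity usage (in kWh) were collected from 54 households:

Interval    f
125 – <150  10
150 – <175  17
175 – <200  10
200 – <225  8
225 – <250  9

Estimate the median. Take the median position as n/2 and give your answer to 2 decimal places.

175.00

Cumulative frequencies: 10, 27, 37, 45, 54
n = 54; position = n/2 = 27.
This falls in the class 150 – <175: L = 150, F = 10, f = 17, h = 25.
Median ≈ 150 + ((27 − 10) / 17) × 25 = 175.0000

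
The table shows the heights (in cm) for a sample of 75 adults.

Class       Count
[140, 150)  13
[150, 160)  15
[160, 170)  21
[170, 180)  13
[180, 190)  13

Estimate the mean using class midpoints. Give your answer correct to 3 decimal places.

Midpoints: 145, 155, 165, 175, 185
Σfm = 13×145 + 15×155 + 21×165 + 13×175 + 13×185 = 12355
n = Σf = 75
Mean = 12355 / 75 = 164.7333

164.733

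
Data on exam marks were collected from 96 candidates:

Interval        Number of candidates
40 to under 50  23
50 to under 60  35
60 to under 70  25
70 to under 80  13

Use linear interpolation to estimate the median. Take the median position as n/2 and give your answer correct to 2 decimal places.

57.14

Cumulative frequencies: 23, 58, 83, 96
n = 96; position = n/2 = 48.
This falls in the class 50 to under 60: L = 50, F = 23, f = 35, h = 10.
Median ≈ 50 + ((48 − 23) / 35) × 10 = 57.1429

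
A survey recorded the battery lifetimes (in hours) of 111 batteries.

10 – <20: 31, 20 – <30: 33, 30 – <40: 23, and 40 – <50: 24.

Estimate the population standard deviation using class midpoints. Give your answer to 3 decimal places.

Midpoints: 15, 25, 35, 45
n = 111, Σfm = 3175, mean = 28.6036
Σfm² = 104375
Σf(m − x̄)² = Σfm² − (Σfm)²/n = 104375 − 3175²/111 = 13558.5586
Population variance = 13558.5586 / 111 = 122.1492
Standard deviation = √122.1492 = 11.0521

11.052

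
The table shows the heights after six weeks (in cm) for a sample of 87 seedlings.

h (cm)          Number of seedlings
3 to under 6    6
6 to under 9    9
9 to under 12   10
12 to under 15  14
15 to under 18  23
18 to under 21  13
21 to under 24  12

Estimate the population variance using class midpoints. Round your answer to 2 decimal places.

Midpoints: 4.5, 7.5, 10.5, 13.5, 16.5, 19.5, 22.5
n = 87, Σfm = 1291.5, mean = 14.8448
Σfm² = 21561.75
Σf(m − x̄)² = Σfm² − (Σfm)²/n = 21561.75 − 1291.5²/87 = 2389.6552
Population variance = 2389.6552 / 87 = 27.4673

27.47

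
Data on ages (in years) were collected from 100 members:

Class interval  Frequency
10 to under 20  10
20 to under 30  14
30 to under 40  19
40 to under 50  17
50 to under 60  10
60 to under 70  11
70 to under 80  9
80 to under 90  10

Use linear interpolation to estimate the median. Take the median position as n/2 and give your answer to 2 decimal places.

44.12

Cumulative frequencies: 10, 24, 43, 60, 70, 81, 90, 100
n = 100; position = n/2 = 50.
This falls in the class 40 to under 50: L = 40, F = 43, f = 17, h = 10.
Median ≈ 40 + ((50 − 43) / 17) × 10 = 44.1176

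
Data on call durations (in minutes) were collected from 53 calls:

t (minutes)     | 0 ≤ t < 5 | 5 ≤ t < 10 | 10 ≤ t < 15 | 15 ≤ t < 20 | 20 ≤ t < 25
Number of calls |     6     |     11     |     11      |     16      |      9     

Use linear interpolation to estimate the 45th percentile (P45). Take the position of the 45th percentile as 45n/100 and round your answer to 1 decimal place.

13.1

Cumulative frequencies: 6, 17, 28, 44, 53
n = 53; position = 45n/100 = 23.85.
This falls in the class 10 ≤ t < 15: L = 10, F = 17, f = 11, h = 5.
45th percentile ≈ 10 + ((23.85 − 17) / 11) × 5 = 13.1136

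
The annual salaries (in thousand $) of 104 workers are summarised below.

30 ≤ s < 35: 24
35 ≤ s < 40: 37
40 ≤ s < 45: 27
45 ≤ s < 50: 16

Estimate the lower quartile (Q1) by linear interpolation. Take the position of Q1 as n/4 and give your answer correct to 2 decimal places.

Cumulative frequencies: 24, 61, 88, 104
n = 104; position = n/4 = 26.
This falls in the class 35 ≤ s < 40: L = 35, F = 24, f = 37, h = 5.
Lower quartile ≈ 35 + ((26 − 24) / 37) × 5 = 35.2703

35.27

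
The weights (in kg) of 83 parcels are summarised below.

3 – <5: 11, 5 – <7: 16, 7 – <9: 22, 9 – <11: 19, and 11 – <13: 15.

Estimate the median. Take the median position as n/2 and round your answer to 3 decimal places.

8.318

Cumulative frequencies: 11, 27, 49, 68, 83
n = 83; position = n/2 = 41.5.
This falls in the class 7 – <9: L = 7, F = 27, f = 22, h = 2.
Median ≈ 7 + ((41.5 − 27) / 22) × 2 = 8.3182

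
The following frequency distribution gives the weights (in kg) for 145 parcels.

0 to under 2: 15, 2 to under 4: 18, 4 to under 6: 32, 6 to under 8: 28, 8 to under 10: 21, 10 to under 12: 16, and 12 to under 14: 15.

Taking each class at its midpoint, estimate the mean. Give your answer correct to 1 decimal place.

Midpoints: 1, 3, 5, 7, 9, 11, 13
Σfm = 15×1 + 18×3 + 32×5 + 28×7 + 21×9 + 16×11 + 15×13 = 985
n = Σf = 145
Mean = 985 / 145 = 6.7931

6.8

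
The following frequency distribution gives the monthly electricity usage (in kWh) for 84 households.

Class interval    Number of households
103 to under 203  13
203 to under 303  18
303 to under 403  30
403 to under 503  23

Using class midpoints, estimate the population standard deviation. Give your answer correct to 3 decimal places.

102.208

Midpoints: 153, 253, 353, 453
n = 84, Σfm = 27552, mean = 328.0000
Σfm² = 9914556
Σf(m − x̄)² = Σfm² − (Σfm)²/n = 9914556 − 27552²/84 = 877500.0000
Population variance = 877500.0000 / 84 = 10446.4286
Standard deviation = √10446.4286 = 102.2078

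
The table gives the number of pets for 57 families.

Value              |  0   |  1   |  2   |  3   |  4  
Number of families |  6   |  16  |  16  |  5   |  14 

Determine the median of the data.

2

Cumulative frequencies: 6, 22, 38, 43, 57
n = 57, so the median is the value in position (n+1)/2 = 29.
Position 29 falls at value 2.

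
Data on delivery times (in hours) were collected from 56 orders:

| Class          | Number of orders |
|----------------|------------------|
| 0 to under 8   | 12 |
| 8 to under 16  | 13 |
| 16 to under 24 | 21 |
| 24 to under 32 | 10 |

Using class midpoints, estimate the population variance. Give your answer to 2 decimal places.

66.27

Midpoints: 4, 12, 20, 28
n = 56, Σfm = 904, mean = 16.1429
Σfm² = 18304
Σf(m − x̄)² = Σfm² − (Σfm)²/n = 18304 − 904²/56 = 3710.8571
Population variance = 3710.8571 / 56 = 66.2653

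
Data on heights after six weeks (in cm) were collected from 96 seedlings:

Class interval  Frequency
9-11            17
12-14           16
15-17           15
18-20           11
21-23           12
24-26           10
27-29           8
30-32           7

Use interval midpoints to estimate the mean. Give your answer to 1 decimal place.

18.6

Midpoints: 10, 13, 16, 19, 22, 25, 28, 31
Σfm = 17×10 + 16×13 + 15×16 + 11×19 + 12×22 + 10×25 + 8×28 + 7×31 = 1782
n = Σf = 96
Mean = 1782 / 96 = 18.5625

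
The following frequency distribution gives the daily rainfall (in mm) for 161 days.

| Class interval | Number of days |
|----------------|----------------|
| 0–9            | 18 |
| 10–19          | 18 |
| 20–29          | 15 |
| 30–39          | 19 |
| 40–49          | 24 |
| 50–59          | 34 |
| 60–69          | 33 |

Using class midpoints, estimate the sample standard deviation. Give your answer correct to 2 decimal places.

20.31

Midpoints: 4.5, 14.5, 24.5, 34.5, 44.5, 54.5, 64.5
n = 161, Σfm = 6414.5, mean = 39.8416
Σfm² = 321570.25
Σf(m − x̄)² = Σfm² − (Σfm)²/n = 321570.25 − 6414.5²/161 = 66006.2112
Sample variance = 66006.2112 / 160 = 412.5388
Standard deviation = √412.5388 = 20.3111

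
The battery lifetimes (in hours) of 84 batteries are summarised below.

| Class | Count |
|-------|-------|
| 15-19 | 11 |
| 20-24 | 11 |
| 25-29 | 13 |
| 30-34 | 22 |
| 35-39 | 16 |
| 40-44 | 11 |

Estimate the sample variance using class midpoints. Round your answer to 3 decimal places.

61.833

Midpoints: 17, 22, 27, 32, 37, 42
n = 84, Σfm = 2538, mean = 30.2143
Σfm² = 81816
Σf(m − x̄)² = Σfm² − (Σfm)²/n = 81816 − 2538²/84 = 5132.1429
Sample variance = 5132.1429 / 83 = 61.8330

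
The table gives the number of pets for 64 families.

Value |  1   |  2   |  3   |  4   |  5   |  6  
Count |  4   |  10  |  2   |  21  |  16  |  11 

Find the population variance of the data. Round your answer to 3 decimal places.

2.152

Values: 1, 2, 3, 4, 5, 6
n = 64, Σfx = 260, mean = 4.0625
Σfx² = 1194
Σf(x − x̄)² = Σfx² − (Σfx)²/n = 1194 − 260²/64 = 137.7500
Population variance = 137.7500 / 64 = 2.1523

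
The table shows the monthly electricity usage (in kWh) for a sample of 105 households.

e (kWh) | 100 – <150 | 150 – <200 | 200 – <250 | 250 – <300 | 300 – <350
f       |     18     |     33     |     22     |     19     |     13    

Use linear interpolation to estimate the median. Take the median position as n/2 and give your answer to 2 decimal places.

Cumulative frequencies: 18, 51, 73, 92, 105
n = 105; position = n/2 = 52.5.
This falls in the class 200 – <250: L = 200, F = 51, f = 22, h = 50.
Median ≈ 200 + ((52.5 − 51) / 22) × 50 = 203.4091

203.41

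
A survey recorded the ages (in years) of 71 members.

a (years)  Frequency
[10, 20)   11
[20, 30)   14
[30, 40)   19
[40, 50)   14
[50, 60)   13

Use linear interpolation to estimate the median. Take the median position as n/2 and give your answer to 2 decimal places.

Cumulative frequencies: 11, 25, 44, 58, 71
n = 71; position = n/2 = 35.5.
This falls in the class [30, 40): L = 30, F = 25, f = 19, h = 10.
Median ≈ 30 + ((35.5 − 25) / 19) × 10 = 35.5263

35.53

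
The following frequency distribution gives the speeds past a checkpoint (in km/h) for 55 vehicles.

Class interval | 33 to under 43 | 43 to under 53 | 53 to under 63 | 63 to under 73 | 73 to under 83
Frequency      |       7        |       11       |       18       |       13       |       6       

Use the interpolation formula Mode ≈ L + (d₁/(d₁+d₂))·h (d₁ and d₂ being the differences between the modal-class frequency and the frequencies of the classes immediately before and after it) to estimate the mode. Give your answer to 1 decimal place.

58.8

Modal class: 53 to under 63 (highest frequency 18).
d₁ = 18 − 11 = 7, d₂ = 18 − 13 = 5
Mode ≈ 53 + (7/(7+5)) × 10 = 53 + 5.8333 = 58.8333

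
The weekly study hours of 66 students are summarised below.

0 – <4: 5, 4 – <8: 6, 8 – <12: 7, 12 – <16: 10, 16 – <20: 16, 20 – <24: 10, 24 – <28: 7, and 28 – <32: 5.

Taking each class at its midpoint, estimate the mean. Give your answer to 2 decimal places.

Midpoints: 2, 6, 10, 14, 18, 22, 26, 30
Σfm = 5×2 + 6×6 + 7×10 + 10×14 + 16×18 + 10×22 + 7×26 + 5×30 = 1096
n = Σf = 66
Mean = 1096 / 66 = 16.6061

16.61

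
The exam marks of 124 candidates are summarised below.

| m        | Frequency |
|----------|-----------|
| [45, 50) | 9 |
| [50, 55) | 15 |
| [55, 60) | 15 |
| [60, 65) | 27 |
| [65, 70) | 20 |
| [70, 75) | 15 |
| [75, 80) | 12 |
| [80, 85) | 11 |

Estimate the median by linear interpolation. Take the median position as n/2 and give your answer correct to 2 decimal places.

Cumulative frequencies: 9, 24, 39, 66, 86, 101, 113, 124
n = 124; position = n/2 = 62.
This falls in the class [60, 65): L = 60, F = 39, f = 27, h = 5.
Median ≈ 60 + ((62 − 39) / 27) × 5 = 64.2593

64.26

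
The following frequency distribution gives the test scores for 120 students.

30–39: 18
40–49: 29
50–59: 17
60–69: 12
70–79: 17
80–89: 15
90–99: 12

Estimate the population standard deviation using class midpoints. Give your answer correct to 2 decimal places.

19.63

Midpoints: 34.5, 44.5, 54.5, 64.5, 74.5, 84.5, 94.5
n = 120, Σfm = 7280, mean = 60.6667
Σfm² = 487890
Σf(m − x̄)² = Σfm² − (Σfm)²/n = 487890 − 7280²/120 = 46236.6667
Population variance = 46236.6667 / 120 = 385.3056
Standard deviation = √385.3056 = 19.6292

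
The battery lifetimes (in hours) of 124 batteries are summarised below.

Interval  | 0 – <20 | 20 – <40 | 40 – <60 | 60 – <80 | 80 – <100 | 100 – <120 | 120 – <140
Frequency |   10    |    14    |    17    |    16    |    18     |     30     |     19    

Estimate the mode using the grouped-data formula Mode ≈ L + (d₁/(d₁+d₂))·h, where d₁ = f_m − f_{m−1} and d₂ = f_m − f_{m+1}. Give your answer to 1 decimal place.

Modal class: 100 – <120 (highest frequency 30).
d₁ = 30 − 18 = 12, d₂ = 30 − 19 = 11
Mode ≈ 100 + (12/(12+11)) × 20 = 100 + 10.4348 = 110.4348

110.4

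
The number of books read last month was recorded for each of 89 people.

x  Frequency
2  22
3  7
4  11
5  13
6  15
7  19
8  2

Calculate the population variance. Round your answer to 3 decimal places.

Values: 2, 3, 4, 5, 6, 7, 8
n = 89, Σfx = 413, mean = 4.6404
Σfx² = 2251
Σf(x − x̄)² = Σfx² − (Σfx)²/n = 2251 − 413²/89 = 334.4944
Population variance = 334.4944 / 89 = 3.7584

3.758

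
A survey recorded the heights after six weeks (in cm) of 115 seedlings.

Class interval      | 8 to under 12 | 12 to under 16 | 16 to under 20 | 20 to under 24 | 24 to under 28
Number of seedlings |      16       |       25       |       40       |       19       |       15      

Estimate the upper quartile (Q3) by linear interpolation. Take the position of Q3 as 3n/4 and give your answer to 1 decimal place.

21.1

Cumulative frequencies: 16, 41, 81, 100, 115
n = 115; position = 3n/4 = 86.25.
This falls in the class 20 to under 24: L = 20, F = 81, f = 19, h = 4.
Upper quartile ≈ 20 + ((86.25 − 81) / 19) × 4 = 21.1053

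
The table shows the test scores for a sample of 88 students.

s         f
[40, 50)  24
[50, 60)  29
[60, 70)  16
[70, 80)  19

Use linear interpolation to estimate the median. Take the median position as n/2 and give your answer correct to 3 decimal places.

Cumulative frequencies: 24, 53, 69, 88
n = 88; position = n/2 = 44.
This falls in the class [50, 60): L = 50, F = 24, f = 29, h = 10.
Median ≈ 50 + ((44 − 24) / 29) × 10 = 56.8966

56.897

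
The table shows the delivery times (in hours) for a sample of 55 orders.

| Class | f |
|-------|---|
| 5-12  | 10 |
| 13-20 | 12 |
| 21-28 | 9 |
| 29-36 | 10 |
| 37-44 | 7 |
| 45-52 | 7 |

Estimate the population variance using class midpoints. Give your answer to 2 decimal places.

174.46

Midpoints: 8.5, 16.5, 24.5, 32.5, 40.5, 48.5
n = 55, Σfm = 1451.5, mean = 26.3909
Σfm² = 47901.75
Σf(m − x̄)² = Σfm² − (Σfm)²/n = 47901.75 − 1451.5²/55 = 9595.3455
Population variance = 9595.3455 / 55 = 174.4608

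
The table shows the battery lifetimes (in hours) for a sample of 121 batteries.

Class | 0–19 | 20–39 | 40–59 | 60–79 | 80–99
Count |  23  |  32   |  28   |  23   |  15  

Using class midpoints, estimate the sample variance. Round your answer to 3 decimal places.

Midpoints: 9.5, 29.5, 49.5, 69.5, 89.5
n = 121, Σfm = 5489.5, mean = 45.3678
Σfm² = 329780.25
Σf(m − x̄)² = Σfm² − (Σfm)²/n = 329780.25 − 5489.5²/121 = 80733.8843
Sample variance = 80733.8843 / 120 = 672.7824

672.782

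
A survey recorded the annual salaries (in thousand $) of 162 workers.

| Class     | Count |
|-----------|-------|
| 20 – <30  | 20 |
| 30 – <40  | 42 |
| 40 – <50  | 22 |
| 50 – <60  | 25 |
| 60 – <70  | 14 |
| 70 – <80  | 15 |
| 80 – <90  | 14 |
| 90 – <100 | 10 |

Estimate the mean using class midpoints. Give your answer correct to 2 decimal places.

Midpoints: 25, 35, 45, 55, 65, 75, 85, 95
Σfm = 20×25 + 42×35 + 22×45 + 25×55 + 14×65 + 15×75 + 14×85 + 10×95 = 8510
n = Σf = 162
Mean = 8510 / 162 = 52.5309

52.53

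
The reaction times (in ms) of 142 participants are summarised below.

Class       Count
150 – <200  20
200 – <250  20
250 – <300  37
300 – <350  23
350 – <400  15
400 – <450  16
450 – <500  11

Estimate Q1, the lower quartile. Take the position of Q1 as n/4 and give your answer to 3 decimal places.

238.750

Cumulative frequencies: 20, 40, 77, 100, 115, 131, 142
n = 142; position = n/4 = 35.5.
This falls in the class 200 – <250: L = 200, F = 20, f = 20, h = 50.
Lower quartile ≈ 200 + ((35.5 − 20) / 20) × 50 = 238.7500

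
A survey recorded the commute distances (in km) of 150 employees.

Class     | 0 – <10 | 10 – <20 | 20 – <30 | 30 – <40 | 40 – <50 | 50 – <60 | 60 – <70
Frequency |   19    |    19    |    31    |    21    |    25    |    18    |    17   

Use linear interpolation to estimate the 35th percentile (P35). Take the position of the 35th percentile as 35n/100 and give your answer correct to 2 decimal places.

Cumulative frequencies: 19, 38, 69, 90, 115, 133, 150
n = 150; position = 35n/100 = 52.5.
This falls in the class 20 – <30: L = 20, F = 38, f = 31, h = 10.
35th percentile ≈ 20 + ((52.5 − 38) / 31) × 10 = 24.6774

24.68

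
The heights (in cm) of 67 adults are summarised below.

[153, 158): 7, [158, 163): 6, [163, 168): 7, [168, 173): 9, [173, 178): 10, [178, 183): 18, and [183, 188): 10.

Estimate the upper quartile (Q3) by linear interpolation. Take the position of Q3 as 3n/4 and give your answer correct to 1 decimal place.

Cumulative frequencies: 7, 13, 20, 29, 39, 57, 67
n = 67; position = 3n/4 = 50.25.
This falls in the class [178, 183): L = 178, F = 39, f = 18, h = 5.
Upper quartile ≈ 178 + ((50.25 − 39) / 18) × 5 = 181.1250

181.1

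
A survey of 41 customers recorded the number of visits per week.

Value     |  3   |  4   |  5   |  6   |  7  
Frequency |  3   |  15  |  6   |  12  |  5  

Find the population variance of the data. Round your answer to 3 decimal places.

1.438

Values: 3, 4, 5, 6, 7
n = 41, Σfx = 206, mean = 5.0244
Σfx² = 1094
Σf(x − x̄)² = Σfx² − (Σfx)²/n = 1094 − 206²/41 = 58.9756
Population variance = 58.9756 / 41 = 1.4384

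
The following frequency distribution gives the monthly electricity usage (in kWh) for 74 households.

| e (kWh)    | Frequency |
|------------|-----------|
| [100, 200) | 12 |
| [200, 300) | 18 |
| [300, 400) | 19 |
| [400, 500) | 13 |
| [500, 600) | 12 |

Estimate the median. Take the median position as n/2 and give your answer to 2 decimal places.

336.84

Cumulative frequencies: 12, 30, 49, 62, 74
n = 74; position = n/2 = 37.
This falls in the class [300, 400): L = 300, F = 30, f = 19, h = 100.
Median ≈ 300 + ((37 − 30) / 19) × 100 = 336.8421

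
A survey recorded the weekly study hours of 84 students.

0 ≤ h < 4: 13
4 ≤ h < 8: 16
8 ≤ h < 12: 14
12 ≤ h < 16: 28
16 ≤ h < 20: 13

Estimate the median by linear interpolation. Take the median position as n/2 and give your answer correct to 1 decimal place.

11.7

Cumulative frequencies: 13, 29, 43, 71, 84
n = 84; position = n/2 = 42.
This falls in the class 8 ≤ h < 12: L = 8, F = 29, f = 14, h = 4.
Median ≈ 8 + ((42 − 29) / 14) × 4 = 11.7143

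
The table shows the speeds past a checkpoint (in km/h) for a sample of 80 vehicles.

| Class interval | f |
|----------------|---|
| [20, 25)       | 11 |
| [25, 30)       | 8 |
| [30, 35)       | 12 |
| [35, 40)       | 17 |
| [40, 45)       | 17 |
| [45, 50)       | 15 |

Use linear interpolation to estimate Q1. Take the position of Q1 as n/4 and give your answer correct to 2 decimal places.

30.42

Cumulative frequencies: 11, 19, 31, 48, 65, 80
n = 80; position = n/4 = 20.
This falls in the class [30, 35): L = 30, F = 19, f = 12, h = 5.
Lower quartile ≈ 30 + ((20 − 19) / 12) × 5 = 30.4167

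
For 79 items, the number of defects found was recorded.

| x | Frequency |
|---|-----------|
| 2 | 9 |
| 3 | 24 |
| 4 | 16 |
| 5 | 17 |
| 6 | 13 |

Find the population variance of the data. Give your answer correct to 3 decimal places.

Values: 2, 3, 4, 5, 6
n = 79, Σfx = 317, mean = 4.0127
Σfx² = 1401
Σf(x − x̄)² = Σfx² − (Σfx)²/n = 1401 − 317²/79 = 128.9873
Population variance = 128.9873 / 79 = 1.6328

1.633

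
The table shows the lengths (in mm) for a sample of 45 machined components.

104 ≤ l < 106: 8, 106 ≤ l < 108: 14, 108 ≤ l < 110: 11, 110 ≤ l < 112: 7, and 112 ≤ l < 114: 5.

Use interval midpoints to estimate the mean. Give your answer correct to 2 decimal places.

Midpoints: 105, 107, 109, 111, 113
Σfm = 8×105 + 14×107 + 11×109 + 7×111 + 5×113 = 4879
n = Σf = 45
Mean = 4879 / 45 = 108.4222

108.42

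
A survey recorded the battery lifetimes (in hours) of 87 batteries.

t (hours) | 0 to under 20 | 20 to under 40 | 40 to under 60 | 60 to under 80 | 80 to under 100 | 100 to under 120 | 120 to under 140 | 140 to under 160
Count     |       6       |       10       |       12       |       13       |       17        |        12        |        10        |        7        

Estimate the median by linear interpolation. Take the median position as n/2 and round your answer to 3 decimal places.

82.941

Cumulative frequencies: 6, 16, 28, 41, 58, 70, 80, 87
n = 87; position = n/2 = 43.5.
This falls in the class 80 to under 100: L = 80, F = 41, f = 17, h = 20.
Median ≈ 80 + ((43.5 − 41) / 17) × 20 = 82.9412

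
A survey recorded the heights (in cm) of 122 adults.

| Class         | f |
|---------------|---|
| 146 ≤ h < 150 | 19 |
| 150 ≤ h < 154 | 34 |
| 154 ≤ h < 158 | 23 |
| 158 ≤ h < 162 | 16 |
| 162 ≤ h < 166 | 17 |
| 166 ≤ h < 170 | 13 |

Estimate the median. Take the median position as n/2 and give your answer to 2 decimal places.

Cumulative frequencies: 19, 53, 76, 92, 109, 122
n = 122; position = n/2 = 61.
This falls in the class 154 ≤ h < 158: L = 154, F = 53, f = 23, h = 4.
Median ≈ 154 + ((61 − 53) / 23) × 4 = 155.3913

155.39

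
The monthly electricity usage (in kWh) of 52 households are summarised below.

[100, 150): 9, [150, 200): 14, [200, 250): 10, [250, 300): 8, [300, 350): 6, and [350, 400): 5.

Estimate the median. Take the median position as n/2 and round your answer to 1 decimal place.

Cumulative frequencies: 9, 23, 33, 41, 47, 52
n = 52; position = n/2 = 26.
This falls in the class [200, 250): L = 200, F = 23, f = 10, h = 50.
Median ≈ 200 + ((26 − 23) / 10) × 50 = 215.0000

215.0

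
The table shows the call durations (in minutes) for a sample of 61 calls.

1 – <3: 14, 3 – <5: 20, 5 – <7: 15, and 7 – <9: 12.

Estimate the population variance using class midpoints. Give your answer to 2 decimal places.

4.38

Midpoints: 2, 4, 6, 8
n = 61, Σfm = 294, mean = 4.8197
Σfm² = 1684
Σf(m − x̄)² = Σfm² − (Σfm)²/n = 1684 − 294²/61 = 267.0164
Population variance = 267.0164 / 61 = 4.3773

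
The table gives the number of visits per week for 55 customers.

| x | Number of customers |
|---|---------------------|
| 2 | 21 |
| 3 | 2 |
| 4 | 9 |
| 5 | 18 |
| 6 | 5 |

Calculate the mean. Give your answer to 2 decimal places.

Values: 2, 3, 4, 5, 6
Σfx = 21×2 + 2×3 + 9×4 + 18×5 + 5×6 = 204
n = Σf = 55
Mean = 204 / 55 = 3.7091

3.71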